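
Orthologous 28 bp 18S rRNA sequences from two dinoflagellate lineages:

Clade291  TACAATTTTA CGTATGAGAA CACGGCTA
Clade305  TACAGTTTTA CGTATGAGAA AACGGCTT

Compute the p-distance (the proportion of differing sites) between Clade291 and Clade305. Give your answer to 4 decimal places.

The sequences differ at positions 5 (A/G), 21 (C/A), 28 (A/T).
There are 3 differences over 28 sites, so p = 3/28 = 0.1071.

0.1071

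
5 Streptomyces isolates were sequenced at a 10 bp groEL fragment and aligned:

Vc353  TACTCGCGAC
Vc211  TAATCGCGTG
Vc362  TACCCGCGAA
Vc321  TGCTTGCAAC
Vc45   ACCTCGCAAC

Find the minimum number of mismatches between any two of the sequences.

2

Pairwise Hamming distances:
  Vc353 vs Vc211: 3
  Vc353 vs Vc362: 2
  Vc353 vs Vc321: 3
  Vc353 vs Vc45: 3
  Vc211 vs Vc362: 4
  Vc211 vs Vc321: 6
  Vc211 vs Vc45: 6
  Vc362 vs Vc321: 5
  Vc362 vs Vc45: 5
  Vc321 vs Vc45: 3
The smallest is 2, between Vc353 and Vc362.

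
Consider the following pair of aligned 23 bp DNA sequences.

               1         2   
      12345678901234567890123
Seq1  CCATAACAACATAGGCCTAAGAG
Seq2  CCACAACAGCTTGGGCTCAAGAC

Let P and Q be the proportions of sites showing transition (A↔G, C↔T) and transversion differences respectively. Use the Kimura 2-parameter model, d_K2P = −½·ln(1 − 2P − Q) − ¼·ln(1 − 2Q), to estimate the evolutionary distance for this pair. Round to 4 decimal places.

The sequences differ at positions 4 (T/C, transition), 9 (A/G, transition), 11 (A/T, transversion), 13 (A/G, transition), 17 (C/T, transition), 18 (T/C, transition), 23 (G/C, transversion).
Of the 7 differences, 5 transitions and 2 transversions over 23 sites: P = 5/23 = 0.217391, Q = 2/23 = 0.086957.
d = −0.5·ln(0.478261) − 0.25·ln(0.826086) = −0.5·(-0.737599) − 0.25·(-0.191056) = 0.4166.

0.4166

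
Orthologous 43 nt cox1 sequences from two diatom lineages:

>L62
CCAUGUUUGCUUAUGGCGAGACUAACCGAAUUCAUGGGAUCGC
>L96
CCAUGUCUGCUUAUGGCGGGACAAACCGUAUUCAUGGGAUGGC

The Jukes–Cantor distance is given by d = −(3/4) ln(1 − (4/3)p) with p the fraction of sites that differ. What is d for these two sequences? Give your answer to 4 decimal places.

0.1263

Mismatches occur at site 7 (U↔C), site 19 (A↔G), site 23 (U↔A), site 29 (A↔U), site 41 (C↔G).
p = 5/43 = 0.116279.
d = −0.75 · ln(1 − (4/3)·0.116279) = −0.75 · ln(0.844961) = −0.75 · (-0.168465) = 0.1263.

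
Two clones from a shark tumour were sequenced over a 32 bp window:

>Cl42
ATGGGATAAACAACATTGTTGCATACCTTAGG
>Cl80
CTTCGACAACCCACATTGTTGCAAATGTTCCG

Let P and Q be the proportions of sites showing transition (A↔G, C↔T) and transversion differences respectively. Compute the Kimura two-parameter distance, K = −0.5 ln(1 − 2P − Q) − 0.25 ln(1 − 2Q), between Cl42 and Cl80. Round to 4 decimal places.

0.4673

Mismatches occur at site 1 (A→C, transversion), site 3 (G→T, transversion), site 4 (G→C, transversion), site 7 (T→C, transition), site 10 (A→C, transversion), site 12 (A→C, transversion), site 24 (T→A, transversion), site 26 (C→T, transition), site 27 (C→G, transversion), site 30 (A→C, transversion), site 31 (G→C, transversion).
Of the 11 differences, 2 transitions and 9 transversions over 32 sites: P = 2/32 = 0.062500, Q = 9/32 = 0.281250.
d = −0.5·ln(0.593750) − 0.25·ln(0.437500) = −0.5·(-0.521297) − 0.25·(-0.826679) = 0.4673.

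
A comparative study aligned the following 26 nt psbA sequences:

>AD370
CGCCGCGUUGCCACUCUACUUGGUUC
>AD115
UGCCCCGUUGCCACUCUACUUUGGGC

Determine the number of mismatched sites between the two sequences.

5

The sequences differ at positions 1 (C/U), 5 (G/C), 22 (G/U), 24 (U/G), 25 (U/G).
That gives 5 mismatches out of 26 aligned sites, so the Hamming distance is 5.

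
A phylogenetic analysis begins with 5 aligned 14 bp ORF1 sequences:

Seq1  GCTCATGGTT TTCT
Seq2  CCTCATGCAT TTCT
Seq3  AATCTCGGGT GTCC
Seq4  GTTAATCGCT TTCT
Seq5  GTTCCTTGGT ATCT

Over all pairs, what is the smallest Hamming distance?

3

Pairwise Hamming distances:
  Seq1 vs Seq2: 3
  Seq1 vs Seq3: 7
  Seq1 vs Seq4: 4
  Seq1 vs Seq5: 5
  Seq2 vs Seq3: 8
  Seq2 vs Seq4: 6
  Seq2 vs Seq5: 7
  Seq3 vs Seq4: 9
  Seq3 vs Seq5: 7
  Seq4 vs Seq5: 5
The smallest is 3, between Seq1 and Seq2.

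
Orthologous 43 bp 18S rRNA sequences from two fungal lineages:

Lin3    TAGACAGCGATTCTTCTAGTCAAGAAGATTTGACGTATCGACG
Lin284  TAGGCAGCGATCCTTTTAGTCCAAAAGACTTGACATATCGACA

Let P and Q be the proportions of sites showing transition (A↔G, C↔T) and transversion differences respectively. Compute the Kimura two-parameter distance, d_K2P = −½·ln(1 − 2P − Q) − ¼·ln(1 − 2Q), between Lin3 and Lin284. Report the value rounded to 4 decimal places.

0.2264

Differing sites — 4:A/G (Ti); 12:T/C (Ti); 16:C/T (Ti); 22:A/C (Tv); 24:G/A (Ti); 29:T/C (Ti); 35:G/A (Ti); 43:G/A (Ti).
Of the 8 differences, 7 transitions and 1 transversion over 43 sites: P = 7/43 = 0.162791, Q = 1/43 = 0.023256.
d = −0.5·ln(0.651162) − 0.25·ln(0.953488) = −0.5·(-0.428997) − 0.25·(-0.047628) = 0.2264.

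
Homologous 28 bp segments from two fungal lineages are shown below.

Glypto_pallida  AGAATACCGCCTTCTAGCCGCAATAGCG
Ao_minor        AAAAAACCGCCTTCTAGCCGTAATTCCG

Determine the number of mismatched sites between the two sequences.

5

The sequences differ at positions 2 (G/A), 5 (T/A), 21 (C/T), 25 (A/T), 26 (G/C).
That gives 5 mismatches out of 28 aligned sites, so the Hamming distance is 5.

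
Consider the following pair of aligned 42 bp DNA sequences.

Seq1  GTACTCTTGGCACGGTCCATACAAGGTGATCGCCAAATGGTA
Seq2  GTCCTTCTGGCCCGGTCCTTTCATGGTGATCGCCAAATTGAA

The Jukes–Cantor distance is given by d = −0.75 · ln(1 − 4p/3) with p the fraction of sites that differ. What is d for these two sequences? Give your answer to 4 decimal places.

0.2524

Mismatches occur at site 3 (A↔C), site 6 (C↔T), site 7 (T↔C), site 12 (A↔C), site 19 (A↔T), site 21 (A↔T), site 24 (A↔T), site 39 (G↔T), site 41 (T↔A).
p = 9/42 = 0.214286.
d = −0.75 · ln(1 − (4/3)·0.214286) = −0.75 · ln(0.714285) = −0.75 · (-0.336473) = 0.2524.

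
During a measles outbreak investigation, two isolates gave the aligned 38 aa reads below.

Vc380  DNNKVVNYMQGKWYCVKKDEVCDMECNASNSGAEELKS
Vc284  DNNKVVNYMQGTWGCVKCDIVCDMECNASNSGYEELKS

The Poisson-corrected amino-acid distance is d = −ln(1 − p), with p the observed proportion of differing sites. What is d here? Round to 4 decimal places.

0.1411

Mismatches occur at site 12 (K/T), site 14 (Y/G), site 18 (K/C), site 20 (E/I), site 33 (A/Y).
p = 5/38 = 0.131579.
d = −ln(1 − 0.131579) = −ln(0.868421) = 0.1411.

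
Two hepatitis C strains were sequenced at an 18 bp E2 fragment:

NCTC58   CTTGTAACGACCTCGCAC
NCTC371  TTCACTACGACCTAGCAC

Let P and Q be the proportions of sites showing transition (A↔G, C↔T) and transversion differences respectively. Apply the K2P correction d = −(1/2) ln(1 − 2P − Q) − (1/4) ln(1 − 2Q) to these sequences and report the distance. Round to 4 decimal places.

0.4683

Mismatches occur at site 1 (C↔T, transition), site 3 (T↔C, transition), site 4 (G↔A, transition), site 5 (T↔C, transition), site 6 (A↔T, transversion), site 14 (C↔A, transversion).
Of the 6 differences, 4 transitions and 2 transversions over 18 sites: P = 4/18 = 0.222222, Q = 2/18 = 0.111111.
d = −0.5·ln(0.444445) − 0.25·ln(0.777778) = −0.5·(-0.810929) − 0.25·(-0.251314) = 0.4683.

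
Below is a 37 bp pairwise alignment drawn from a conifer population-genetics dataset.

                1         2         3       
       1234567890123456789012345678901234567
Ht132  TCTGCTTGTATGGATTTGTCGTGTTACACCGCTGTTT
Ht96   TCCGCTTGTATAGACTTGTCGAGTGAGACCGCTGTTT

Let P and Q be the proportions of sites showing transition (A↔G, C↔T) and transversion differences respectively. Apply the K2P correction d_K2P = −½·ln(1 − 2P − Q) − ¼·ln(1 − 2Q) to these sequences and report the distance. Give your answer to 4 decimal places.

0.1836

Mismatches occur at site 3 (T/C, transition), site 12 (G/A, transition), site 15 (T/C, transition), site 22 (T/A, transversion), site 25 (T/G, transversion), site 27 (C/G, transversion).
Of the 6 differences, 3 transitions and 3 transversions over 37 sites: P = 3/37 = 0.081081, Q = 3/37 = 0.081081.
d = −0.5·ln(0.756757) − 0.25·ln(0.837838) = −0.5·(-0.278713) − 0.25·(-0.176931) = 0.1836.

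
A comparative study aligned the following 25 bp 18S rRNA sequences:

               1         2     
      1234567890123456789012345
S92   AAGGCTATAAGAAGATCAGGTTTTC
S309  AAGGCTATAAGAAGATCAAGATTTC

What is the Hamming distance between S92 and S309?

2

Differing sites — 19:G/A; 21:T/A.
That gives 2 mismatches out of 25 aligned sites, so the Hamming distance is 2.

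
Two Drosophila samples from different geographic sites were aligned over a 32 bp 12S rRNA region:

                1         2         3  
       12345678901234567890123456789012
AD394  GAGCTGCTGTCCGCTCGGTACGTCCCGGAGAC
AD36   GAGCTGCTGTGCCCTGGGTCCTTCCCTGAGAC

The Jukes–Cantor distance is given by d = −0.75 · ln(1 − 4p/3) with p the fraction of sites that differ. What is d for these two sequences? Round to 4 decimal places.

The sequences differ at positions 11 (C/G), 13 (G/C), 16 (C/G), 20 (A/C), 22 (G/T), 27 (G/T).
p = 6/32 = 0.187500.
d = −0.75 · ln(1 − (4/3)·0.187500) = −0.75 · ln(0.750000) = −0.75 · (-0.287682) = 0.2158.

0.2158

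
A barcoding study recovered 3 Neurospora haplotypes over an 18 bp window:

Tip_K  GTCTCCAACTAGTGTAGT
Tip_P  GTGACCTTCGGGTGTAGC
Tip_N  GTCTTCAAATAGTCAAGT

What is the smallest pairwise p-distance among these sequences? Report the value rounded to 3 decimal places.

Pairwise Hamming distances:
  Tip_K vs Tip_P: 7
  Tip_K vs Tip_N: 4
  Tip_P vs Tip_N: 11
The smallest is 4 mismatches, between Tip_K and Tip_N; p = 4/18 = 0.222.

0.222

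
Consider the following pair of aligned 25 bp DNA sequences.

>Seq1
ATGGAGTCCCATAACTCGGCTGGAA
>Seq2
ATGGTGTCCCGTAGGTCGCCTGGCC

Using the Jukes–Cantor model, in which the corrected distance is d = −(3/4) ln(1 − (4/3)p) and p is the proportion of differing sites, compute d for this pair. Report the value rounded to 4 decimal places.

The sequences differ at positions 5 (A/T), 11 (A/G), 14 (A/G), 15 (C/G), 19 (G/C), 24 (A/C), 25 (A/C).
p = 7/25 = 0.280000.
d = −0.75 · ln(1 − (4/3)·0.280000) = −0.75 · ln(0.626667) = −0.75 · (-0.467340) = 0.3505.

0.3505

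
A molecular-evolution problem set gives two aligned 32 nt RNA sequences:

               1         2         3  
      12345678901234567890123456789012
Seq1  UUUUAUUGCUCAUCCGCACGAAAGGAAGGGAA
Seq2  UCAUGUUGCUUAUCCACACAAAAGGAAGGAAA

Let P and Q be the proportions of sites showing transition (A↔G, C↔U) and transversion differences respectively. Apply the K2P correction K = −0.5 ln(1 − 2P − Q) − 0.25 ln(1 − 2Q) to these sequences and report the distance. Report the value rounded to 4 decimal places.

0.2768

The sequences differ at positions 2 (U/C, transition), 3 (U/A, transversion), 5 (A/G, transition), 11 (C/U, transition), 16 (G/A, transition), 20 (G/A, transition), 30 (G/A, transition).
Of the 7 differences, 6 transitions and 1 transversion over 32 sites: P = 6/32 = 0.187500, Q = 1/32 = 0.031250.
d = −0.5·ln(0.593750) − 0.25·ln(0.937500) = −0.5·(-0.521297) − 0.25·(-0.064539) = 0.2768.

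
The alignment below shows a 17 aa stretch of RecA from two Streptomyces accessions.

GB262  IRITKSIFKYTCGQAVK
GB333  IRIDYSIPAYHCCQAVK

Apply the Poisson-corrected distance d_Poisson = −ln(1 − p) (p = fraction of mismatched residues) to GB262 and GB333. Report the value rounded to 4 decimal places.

The sequences differ at positions 4 (T/D), 5 (K/Y), 8 (F/P), 9 (K/A), 11 (T/H), 13 (G/C).
p = 6/17 = 0.352941.
d = −ln(1 − 0.352941) = −ln(0.647059) = 0.4353.

0.4353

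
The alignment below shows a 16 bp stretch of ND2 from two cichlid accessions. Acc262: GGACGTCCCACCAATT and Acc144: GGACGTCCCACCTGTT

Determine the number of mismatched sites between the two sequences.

Differing sites — 13:A/T; 14:A/G.
That gives 2 mismatches out of 16 aligned sites, so the Hamming distance is 2.

2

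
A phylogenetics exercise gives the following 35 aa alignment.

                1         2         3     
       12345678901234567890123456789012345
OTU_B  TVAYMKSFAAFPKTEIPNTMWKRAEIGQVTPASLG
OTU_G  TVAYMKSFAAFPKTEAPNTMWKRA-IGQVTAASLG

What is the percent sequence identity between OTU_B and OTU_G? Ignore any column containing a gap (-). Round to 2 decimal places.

94.12%

Excluding the 1 gap column leaves 34 comparable sites.
Mismatches occur at site 16 (I↔A), site 31 (P↔A).
32 of the 34 comparable sites match, so the percent identity is 32/34 × 100 = 94.12%.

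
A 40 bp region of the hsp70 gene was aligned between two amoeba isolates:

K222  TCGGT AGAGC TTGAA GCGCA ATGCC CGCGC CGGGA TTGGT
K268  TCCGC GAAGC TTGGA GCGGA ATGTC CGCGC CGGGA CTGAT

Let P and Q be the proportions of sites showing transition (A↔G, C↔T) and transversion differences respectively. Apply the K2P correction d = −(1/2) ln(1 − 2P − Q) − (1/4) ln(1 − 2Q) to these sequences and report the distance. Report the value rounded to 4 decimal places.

The sequences differ at positions 3 (G/C, transversion), 5 (T/C, transition), 6 (A/G, transition), 7 (G/A, transition), 14 (A/G, transition), 19 (C/G, transversion), 24 (C/T, transition), 36 (T/C, transition), 39 (G/A, transition).
Of the 9 differences, 7 transitions and 2 transversions over 40 sites: P = 7/40 = 0.175000, Q = 2/40 = 0.050000.
d = −0.5·ln(0.600000) − 0.25·ln(0.900000) = −0.5·(-0.510826) − 0.25·(-0.105361) = 0.2818.

0.2818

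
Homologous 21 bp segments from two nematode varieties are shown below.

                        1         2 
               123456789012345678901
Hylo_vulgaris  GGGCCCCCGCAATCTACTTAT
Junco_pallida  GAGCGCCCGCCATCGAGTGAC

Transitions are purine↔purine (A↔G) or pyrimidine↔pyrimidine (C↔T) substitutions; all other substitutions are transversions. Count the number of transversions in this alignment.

Differing sites — 2:G/A (Ti); 5:C/G (Tv); 11:A/C (Tv); 15:T/G (Tv); 17:C/G (Tv); 19:T/G (Tv); 21:T/C (Ti).
Of the 7 differences, 2 transitions and 5 transversions, so the answer is 5.

5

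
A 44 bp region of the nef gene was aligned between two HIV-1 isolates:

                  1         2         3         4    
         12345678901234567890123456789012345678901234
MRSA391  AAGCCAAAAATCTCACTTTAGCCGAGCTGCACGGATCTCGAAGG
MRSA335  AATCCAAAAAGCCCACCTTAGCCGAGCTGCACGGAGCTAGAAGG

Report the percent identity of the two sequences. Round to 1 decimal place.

The sequences differ at positions 3 (G/T), 11 (T/G), 13 (T/C), 17 (T/C), 36 (T/G), 39 (C/A).
38 of the 44 sites match, so the percent identity is 38/44 × 100 = 86.4%.

86.4%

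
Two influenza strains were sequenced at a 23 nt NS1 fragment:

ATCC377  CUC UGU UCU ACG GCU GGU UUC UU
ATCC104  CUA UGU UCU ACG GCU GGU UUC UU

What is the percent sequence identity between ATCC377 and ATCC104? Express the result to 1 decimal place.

95.7%

A single mismatch occurs at site 3 (C→A).
22 of the 23 sites match, so the percent identity is 22/23 × 100 = 95.7%.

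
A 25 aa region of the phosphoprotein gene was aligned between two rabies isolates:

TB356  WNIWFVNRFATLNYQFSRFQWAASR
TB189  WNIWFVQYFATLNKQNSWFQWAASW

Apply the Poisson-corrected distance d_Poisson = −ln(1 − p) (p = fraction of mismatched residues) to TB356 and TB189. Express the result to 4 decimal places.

0.2744

The sequences differ at positions 7 (N/Q), 8 (R/Y), 14 (Y/K), 16 (F/N), 18 (R/W), 25 (R/W).
p = 6/25 = 0.240000.
d = −ln(1 − 0.240000) = −ln(0.760000) = 0.2744.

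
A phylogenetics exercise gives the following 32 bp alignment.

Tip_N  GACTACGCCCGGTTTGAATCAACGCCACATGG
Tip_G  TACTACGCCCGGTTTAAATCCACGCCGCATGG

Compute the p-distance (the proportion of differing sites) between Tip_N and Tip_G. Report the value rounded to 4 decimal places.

0.1250

The sequences differ at positions 1 (G/T), 16 (G/A), 21 (A/C), 27 (A/G).
There are 4 differences over 32 sites, so p = 4/32 = 0.1250.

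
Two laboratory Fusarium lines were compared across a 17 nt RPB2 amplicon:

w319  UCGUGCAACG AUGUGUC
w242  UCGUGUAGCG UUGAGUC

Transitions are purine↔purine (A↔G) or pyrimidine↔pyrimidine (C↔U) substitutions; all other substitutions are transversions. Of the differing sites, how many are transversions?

Mismatches occur at site 6 (C→U, transition), site 8 (A→G, transition), site 11 (A→U, transversion), site 14 (U→A, transversion).
Of the 4 differences, 2 transitions and 2 transversions, so the answer is 2.

2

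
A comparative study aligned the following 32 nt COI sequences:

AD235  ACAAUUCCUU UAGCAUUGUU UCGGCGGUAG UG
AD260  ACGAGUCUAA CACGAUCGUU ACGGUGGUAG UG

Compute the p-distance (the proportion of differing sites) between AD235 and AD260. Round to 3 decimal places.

0.344

Differing sites — 3:A/G; 5:U/G; 8:C/U; 9:U/A; 10:U/A; 11:U/C; 13:G/C; 14:C/G; 17:U/C; 21:U/A; 25:C/U.
There are 11 differences over 32 sites, so p = 11/32 = 0.344.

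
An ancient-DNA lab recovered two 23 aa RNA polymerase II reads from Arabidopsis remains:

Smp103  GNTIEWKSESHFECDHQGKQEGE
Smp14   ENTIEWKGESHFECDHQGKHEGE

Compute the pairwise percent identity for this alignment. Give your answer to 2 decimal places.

86.96%

The sequences differ at positions 1 (G/E), 8 (S/G), 20 (Q/H).
20 of the 23 sites match, so the percent identity is 20/23 × 100 = 86.96%.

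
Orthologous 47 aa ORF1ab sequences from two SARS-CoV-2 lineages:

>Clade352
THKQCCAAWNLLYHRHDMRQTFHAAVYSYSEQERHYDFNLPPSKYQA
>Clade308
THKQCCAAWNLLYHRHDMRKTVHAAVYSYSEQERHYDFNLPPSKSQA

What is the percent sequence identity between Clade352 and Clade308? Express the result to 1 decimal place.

93.6%

Differing sites — 20:Q/K; 22:F/V; 45:Y/S.
44 of the 47 sites match, so the percent identity is 44/47 × 100 = 93.6%.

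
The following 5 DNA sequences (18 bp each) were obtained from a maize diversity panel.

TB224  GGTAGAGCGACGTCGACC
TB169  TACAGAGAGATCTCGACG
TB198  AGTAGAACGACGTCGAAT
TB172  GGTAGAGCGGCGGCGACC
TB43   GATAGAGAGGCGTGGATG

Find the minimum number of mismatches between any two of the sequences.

Pairwise Hamming distances:
  TB224 vs TB169: 7
  TB224 vs TB198: 4
  TB224 vs TB172: 2
  TB224 vs TB43: 6
  TB169 vs TB198: 9
  TB169 vs TB172: 9
  TB169 vs TB43: 7
  TB198 vs TB172: 6
  TB198 vs TB43: 8
  TB172 vs TB43: 6
The smallest is 2, between TB224 and TB172.

2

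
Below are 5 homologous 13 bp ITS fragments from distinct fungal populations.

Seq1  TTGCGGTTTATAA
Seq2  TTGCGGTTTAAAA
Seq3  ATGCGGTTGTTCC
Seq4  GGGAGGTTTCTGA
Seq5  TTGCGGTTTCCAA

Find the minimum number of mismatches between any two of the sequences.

1

Pairwise Hamming distances:
  Seq1 vs Seq2: 1
  Seq1 vs Seq3: 5
  Seq1 vs Seq4: 5
  Seq1 vs Seq5: 2
  Seq2 vs Seq3: 6
  Seq2 vs Seq4: 6
  Seq2 vs Seq5: 2
  Seq3 vs Seq4: 7
  Seq3 vs Seq5: 6
  Seq4 vs Seq5: 5
The smallest is 1, between Seq1 and Seq2.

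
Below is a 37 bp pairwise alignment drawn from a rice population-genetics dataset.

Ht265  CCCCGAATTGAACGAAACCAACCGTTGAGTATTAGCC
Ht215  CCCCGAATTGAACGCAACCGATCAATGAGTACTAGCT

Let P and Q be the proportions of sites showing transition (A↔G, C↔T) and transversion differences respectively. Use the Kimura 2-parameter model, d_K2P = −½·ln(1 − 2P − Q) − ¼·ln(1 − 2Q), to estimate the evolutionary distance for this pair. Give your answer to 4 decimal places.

Mismatches occur at site 15 (A↔C, transversion), site 20 (A↔G, transition), site 22 (C↔T, transition), site 24 (G↔A, transition), site 25 (T↔A, transversion), site 32 (T↔C, transition), site 37 (C↔T, transition).
Of the 7 differences, 5 transitions and 2 transversions over 37 sites: P = 5/37 = 0.135135, Q = 2/37 = 0.054054.
d = −0.5·ln(0.675676) − 0.25·ln(0.891892) = −0.5·(-0.392042) − 0.25·(-0.114410) = 0.2246.

0.2246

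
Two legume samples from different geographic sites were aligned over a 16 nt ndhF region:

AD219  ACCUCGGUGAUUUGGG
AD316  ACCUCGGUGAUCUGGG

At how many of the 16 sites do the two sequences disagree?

1

The sequences differ at position 12 (U/C).
That gives 1 mismatch out of 16 aligned sites, so the Hamming distance is 1.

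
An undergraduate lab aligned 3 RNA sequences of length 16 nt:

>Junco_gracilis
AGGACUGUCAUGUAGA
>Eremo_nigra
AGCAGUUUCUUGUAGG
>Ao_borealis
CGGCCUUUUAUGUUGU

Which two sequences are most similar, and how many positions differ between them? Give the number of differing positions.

5

Pairwise Hamming distances:
  Junco_gracilis vs Eremo_nigra: 5
  Junco_gracilis vs Ao_borealis: 6
  Eremo_nigra vs Ao_borealis: 8
The smallest is 5, between Junco_gracilis and Eremo_nigra.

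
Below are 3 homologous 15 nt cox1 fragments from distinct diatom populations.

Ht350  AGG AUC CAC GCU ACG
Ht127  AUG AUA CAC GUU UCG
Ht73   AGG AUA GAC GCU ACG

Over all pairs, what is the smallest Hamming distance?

2

Pairwise Hamming distances:
  Ht350 vs Ht127: 4
  Ht350 vs Ht73: 2
  Ht127 vs Ht73: 4
The smallest is 2, between Ht350 and Ht73.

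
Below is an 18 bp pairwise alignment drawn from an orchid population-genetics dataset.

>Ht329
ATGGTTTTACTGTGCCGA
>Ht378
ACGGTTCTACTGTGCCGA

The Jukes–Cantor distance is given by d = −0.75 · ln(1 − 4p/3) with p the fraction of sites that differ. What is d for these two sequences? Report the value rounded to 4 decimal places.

Differing sites — 2:T/C; 7:T/C.
p = 2/18 = 0.111111.
d = −0.75 · ln(1 − (4/3)·0.111111) = −0.75 · ln(0.851852) = −0.75 · (-0.160342) = 0.1203.

0.1203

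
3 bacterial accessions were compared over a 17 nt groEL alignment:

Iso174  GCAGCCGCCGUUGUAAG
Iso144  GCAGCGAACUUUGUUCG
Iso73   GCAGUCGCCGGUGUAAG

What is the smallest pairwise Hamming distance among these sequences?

2

Pairwise Hamming distances:
  Iso174 vs Iso144: 6
  Iso174 vs Iso73: 2
  Iso144 vs Iso73: 8
The smallest is 2, between Iso174 and Iso73.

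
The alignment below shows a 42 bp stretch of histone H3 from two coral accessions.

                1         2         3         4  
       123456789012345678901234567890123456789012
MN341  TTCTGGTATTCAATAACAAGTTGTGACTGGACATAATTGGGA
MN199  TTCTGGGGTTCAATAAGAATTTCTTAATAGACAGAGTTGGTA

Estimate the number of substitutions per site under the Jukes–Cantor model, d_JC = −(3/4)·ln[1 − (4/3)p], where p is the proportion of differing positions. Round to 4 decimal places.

0.3222

Mismatches occur at site 7 (T↔G), site 8 (A↔G), site 17 (C↔G), site 20 (G↔T), site 23 (G↔C), site 25 (G↔T), site 27 (C↔A), site 29 (G↔A), site 34 (T↔G), site 36 (A↔G), site 41 (G↔T).
p = 11/42 = 0.261905.
d = −0.75 · ln(1 − (4/3)·0.261905) = −0.75 · ln(0.650793) = −0.75 · (-0.429564) = 0.3222.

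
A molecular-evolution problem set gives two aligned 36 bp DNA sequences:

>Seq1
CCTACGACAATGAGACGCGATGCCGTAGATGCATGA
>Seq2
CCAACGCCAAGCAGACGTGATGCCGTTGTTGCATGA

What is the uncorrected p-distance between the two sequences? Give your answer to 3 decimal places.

The sequences differ at positions 3 (T/A), 7 (A/C), 11 (T/G), 12 (G/C), 18 (C/T), 27 (A/T), 29 (A/T).
There are 7 differences over 36 sites, so p = 7/36 = 0.194.

0.194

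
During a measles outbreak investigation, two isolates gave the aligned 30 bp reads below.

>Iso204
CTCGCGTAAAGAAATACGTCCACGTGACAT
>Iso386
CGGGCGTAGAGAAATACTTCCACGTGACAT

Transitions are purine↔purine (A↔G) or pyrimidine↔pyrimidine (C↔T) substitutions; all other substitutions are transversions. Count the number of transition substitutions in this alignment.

The sequences differ at positions 2 (T/G, transversion), 3 (C/G, transversion), 9 (A/G, transition), 18 (G/T, transversion).
Of the 4 differences, 1 transition and 3 transversions, so the answer is 1.

1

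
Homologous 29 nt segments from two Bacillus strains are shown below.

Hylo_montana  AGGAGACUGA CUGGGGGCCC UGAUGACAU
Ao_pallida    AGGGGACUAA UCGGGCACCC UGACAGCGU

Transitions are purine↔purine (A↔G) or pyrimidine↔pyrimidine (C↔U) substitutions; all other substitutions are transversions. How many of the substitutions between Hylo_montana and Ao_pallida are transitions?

9

The sequences differ at positions 4 (A/G, transition), 9 (G/A, transition), 11 (C/U, transition), 12 (U/C, transition), 16 (G/C, transversion), 17 (G/A, transition), 24 (U/C, transition), 25 (G/A, transition), 26 (A/G, transition), 28 (A/G, transition).
Of the 10 differences, 9 transitions and 1 transversion, so the answer is 9.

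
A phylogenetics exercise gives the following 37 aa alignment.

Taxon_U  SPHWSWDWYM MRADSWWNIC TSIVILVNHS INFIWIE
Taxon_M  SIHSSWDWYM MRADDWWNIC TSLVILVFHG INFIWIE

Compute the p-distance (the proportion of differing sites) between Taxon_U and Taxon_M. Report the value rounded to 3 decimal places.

Mismatches occur at site 2 (P↔I), site 4 (W↔S), site 15 (S↔D), site 23 (I↔L), site 28 (N↔F), site 30 (S↔G).
There are 6 differences over 37 sites, so p = 6/37 = 0.162.

0.162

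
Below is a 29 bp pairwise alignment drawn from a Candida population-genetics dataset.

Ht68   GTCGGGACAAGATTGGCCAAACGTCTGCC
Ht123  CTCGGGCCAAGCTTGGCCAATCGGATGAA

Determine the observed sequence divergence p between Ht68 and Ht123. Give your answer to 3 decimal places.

0.276

The sequences differ at positions 1 (G/C), 7 (A/C), 12 (A/C), 21 (A/T), 24 (T/G), 25 (C/A), 28 (C/A), 29 (C/A).
There are 8 differences over 29 sites, so p = 8/29 = 0.276.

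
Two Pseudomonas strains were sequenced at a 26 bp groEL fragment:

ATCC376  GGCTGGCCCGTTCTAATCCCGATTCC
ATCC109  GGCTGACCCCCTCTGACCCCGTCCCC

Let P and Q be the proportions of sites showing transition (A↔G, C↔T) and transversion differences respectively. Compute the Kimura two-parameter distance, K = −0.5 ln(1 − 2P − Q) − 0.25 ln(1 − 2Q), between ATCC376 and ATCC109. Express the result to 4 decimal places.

Mismatches occur at site 6 (G↔A, transition), site 10 (G↔C, transversion), site 11 (T↔C, transition), site 15 (A↔G, transition), site 17 (T↔C, transition), site 22 (A↔T, transversion), site 23 (T↔C, transition), site 24 (T↔C, transition).
Of the 8 differences, 6 transitions and 2 transversions over 26 sites: P = 6/26 = 0.230769, Q = 2/26 = 0.076923.
d = −0.5·ln(0.461539) − 0.25·ln(0.846154) = −0.5·(-0.773189) − 0.25·(-0.167054) = 0.4284.

0.4284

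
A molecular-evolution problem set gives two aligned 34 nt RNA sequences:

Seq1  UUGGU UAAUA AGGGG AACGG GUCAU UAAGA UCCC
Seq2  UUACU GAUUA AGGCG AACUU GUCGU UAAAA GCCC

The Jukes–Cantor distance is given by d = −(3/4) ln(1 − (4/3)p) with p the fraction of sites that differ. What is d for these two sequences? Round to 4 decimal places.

The sequences differ at positions 3 (G/A), 4 (G/C), 6 (U/G), 8 (A/U), 14 (G/C), 19 (G/U), 20 (G/U), 24 (A/G), 29 (G/A), 31 (U/G).
p = 10/34 = 0.294118.
d = −0.75 · ln(1 − (4/3)·0.294118) = −0.75 · ln(0.607843) = −0.75 · (-0.497839) = 0.3734.

0.3734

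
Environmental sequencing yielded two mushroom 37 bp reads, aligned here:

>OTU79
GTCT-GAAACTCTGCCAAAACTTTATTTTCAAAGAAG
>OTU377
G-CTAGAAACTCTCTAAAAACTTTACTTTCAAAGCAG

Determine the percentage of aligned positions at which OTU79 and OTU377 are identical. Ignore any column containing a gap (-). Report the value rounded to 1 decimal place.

85.7%

Excluding the 2 gap columns leaves 35 comparable sites.
The sequences differ at positions 14 (G/C), 15 (C/T), 16 (C/A), 26 (T/C), 35 (A/C).
30 of the 35 comparable sites match, so the percent identity is 30/35 × 100 = 85.7%.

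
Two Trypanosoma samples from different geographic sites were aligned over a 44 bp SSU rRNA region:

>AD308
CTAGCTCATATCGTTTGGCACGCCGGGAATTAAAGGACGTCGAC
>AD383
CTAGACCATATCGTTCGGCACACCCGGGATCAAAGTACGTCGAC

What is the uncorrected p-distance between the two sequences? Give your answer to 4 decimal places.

Differing sites — 5:C/A; 6:T/C; 16:T/C; 22:G/A; 25:G/C; 28:A/G; 31:T/C; 36:G/T.
There are 8 differences over 44 sites, so p = 8/44 = 0.1818.

0.1818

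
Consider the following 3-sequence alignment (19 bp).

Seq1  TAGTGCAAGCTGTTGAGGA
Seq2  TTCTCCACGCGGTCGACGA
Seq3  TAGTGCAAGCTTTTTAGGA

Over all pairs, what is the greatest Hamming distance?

Pairwise Hamming distances:
  Seq1 vs Seq2: 7
  Seq1 vs Seq3: 2
  Seq2 vs Seq3: 9
The largest is 9, between Seq2 and Seq3.

9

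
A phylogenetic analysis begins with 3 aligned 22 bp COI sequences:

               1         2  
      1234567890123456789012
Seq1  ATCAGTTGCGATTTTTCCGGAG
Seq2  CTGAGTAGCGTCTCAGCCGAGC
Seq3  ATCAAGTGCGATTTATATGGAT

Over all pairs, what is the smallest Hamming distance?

6

Pairwise Hamming distances:
  Seq1 vs Seq2: 11
  Seq1 vs Seq3: 6
  Seq2 vs Seq3: 14
The smallest is 6, between Seq1 and Seq3.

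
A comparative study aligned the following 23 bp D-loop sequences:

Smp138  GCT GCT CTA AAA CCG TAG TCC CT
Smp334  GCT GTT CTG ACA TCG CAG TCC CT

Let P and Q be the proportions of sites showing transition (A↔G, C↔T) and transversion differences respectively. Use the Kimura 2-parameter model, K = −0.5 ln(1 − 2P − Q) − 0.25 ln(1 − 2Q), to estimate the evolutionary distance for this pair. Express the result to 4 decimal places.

The sequences differ at positions 5 (C/T, transition), 9 (A/G, transition), 11 (A/C, transversion), 13 (C/T, transition), 16 (T/C, transition).
Of the 5 differences, 4 transitions and 1 transversion over 23 sites: P = 4/23 = 0.173913, Q = 1/23 = 0.043478.
d = −0.5·ln(0.608696) − 0.25·ln(0.913044) = −0.5·(-0.496436) − 0.25·(-0.090971) = 0.2710.

0.2710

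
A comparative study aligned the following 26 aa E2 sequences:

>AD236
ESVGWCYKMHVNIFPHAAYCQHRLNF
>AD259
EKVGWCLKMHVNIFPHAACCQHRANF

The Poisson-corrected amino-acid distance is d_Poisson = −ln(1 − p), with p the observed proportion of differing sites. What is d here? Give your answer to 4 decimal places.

0.1671

Differing sites — 2:S/K; 7:Y/L; 19:Y/C; 24:L/A.
p = 4/26 = 0.153846.
d = −ln(1 − 0.153846) = −ln(0.846154) = 0.1671.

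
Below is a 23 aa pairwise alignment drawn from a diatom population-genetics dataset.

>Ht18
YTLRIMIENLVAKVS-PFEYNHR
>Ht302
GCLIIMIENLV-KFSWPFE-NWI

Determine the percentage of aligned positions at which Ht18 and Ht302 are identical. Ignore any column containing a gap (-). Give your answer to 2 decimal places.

70.00%

Excluding the 3 gap columns leaves 20 comparable sites.
Mismatches occur at site 1 (Y→G), site 2 (T→C), site 4 (R→I), site 14 (V→F), site 22 (H→W), site 23 (R→I).
14 of the 20 comparable sites match, so the percent identity is 14/20 × 100 = 70.00%.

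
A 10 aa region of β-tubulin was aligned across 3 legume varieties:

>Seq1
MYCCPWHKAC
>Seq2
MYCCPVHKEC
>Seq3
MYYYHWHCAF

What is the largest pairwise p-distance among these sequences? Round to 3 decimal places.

0.700

Pairwise Hamming distances:
  Seq1 vs Seq2: 2
  Seq1 vs Seq3: 5
  Seq2 vs Seq3: 7
The largest is 7 mismatches, between Seq2 and Seq3; p = 7/10 = 0.700.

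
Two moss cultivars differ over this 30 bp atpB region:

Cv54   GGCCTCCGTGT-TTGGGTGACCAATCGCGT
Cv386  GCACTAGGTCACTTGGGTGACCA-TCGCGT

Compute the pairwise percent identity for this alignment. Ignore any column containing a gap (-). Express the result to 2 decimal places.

Excluding the 2 gap columns leaves 28 comparable sites.
Differing sites — 2:G/C; 3:C/A; 6:C/A; 7:C/G; 10:G/C; 11:T/A.
22 of the 28 comparable sites match, so the percent identity is 22/28 × 100 = 78.57%.

78.57%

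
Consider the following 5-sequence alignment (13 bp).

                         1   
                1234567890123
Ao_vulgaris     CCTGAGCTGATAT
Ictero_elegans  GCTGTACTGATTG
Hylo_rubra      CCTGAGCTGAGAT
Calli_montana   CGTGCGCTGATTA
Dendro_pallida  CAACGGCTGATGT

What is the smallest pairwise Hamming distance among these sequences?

1

Pairwise Hamming distances:
  Ao_vulgaris vs Ictero_elegans: 5
  Ao_vulgaris vs Hylo_rubra: 1
  Ao_vulgaris vs Calli_montana: 4
  Ao_vulgaris vs Dendro_pallida: 5
  Ictero_elegans vs Hylo_rubra: 6
  Ictero_elegans vs Calli_montana: 5
  Ictero_elegans vs Dendro_pallida: 8
  Hylo_rubra vs Calli_montana: 5
  Hylo_rubra vs Dendro_pallida: 6
  Calli_montana vs Dendro_pallida: 6
The smallest is 1, between Ao_vulgaris and Hylo_rubra.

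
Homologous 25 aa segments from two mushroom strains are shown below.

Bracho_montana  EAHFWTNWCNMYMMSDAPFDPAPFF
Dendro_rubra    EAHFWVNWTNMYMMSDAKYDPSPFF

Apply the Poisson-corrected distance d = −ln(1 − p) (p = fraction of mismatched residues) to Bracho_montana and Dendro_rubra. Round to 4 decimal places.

The sequences differ at positions 6 (T/V), 9 (C/T), 18 (P/K), 19 (F/Y), 22 (A/S).
p = 5/25 = 0.200000.
d = −ln(1 − 0.200000) = −ln(0.800000) = 0.2231.

0.2231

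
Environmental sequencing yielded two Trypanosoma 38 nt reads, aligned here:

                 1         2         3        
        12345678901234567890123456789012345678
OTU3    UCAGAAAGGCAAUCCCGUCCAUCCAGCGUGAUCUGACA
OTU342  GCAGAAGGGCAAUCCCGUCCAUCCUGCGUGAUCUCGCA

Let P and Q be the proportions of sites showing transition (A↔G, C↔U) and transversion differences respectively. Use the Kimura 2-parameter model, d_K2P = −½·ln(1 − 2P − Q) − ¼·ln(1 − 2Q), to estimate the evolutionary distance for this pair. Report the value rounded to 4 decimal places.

0.1448

The sequences differ at positions 1 (U/G, transversion), 7 (A/G, transition), 25 (A/U, transversion), 35 (G/C, transversion), 36 (A/G, transition).
Of the 5 differences, 2 transitions and 3 transversions over 38 sites: P = 2/38 = 0.052632, Q = 3/38 = 0.078947.
d = −0.5·ln(0.815789) − 0.25·ln(0.842106) = −0.5·(-0.203600) − 0.25·(-0.171849) = 0.1448.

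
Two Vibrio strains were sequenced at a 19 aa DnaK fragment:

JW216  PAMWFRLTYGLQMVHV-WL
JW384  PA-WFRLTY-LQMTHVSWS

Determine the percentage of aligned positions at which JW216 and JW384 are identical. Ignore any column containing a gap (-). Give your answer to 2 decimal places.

87.50%

Excluding the 3 gap columns leaves 16 comparable sites.
Mismatches occur at site 14 (V→T), site 19 (L→S).
14 of the 16 comparable sites match, so the percent identity is 14/16 × 100 = 87.50%.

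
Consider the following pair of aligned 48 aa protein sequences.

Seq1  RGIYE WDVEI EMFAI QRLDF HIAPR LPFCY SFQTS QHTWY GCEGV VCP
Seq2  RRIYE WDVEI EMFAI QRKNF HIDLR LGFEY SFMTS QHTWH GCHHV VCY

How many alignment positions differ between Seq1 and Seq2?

Differing sites — 2:G/R; 18:L/K; 19:D/N; 23:A/D; 24:P/L; 27:P/G; 29:C/E; 33:Q/M; 40:Y/H; 43:E/H; 44:G/H; 48:P/Y.
That gives 12 mismatches out of 48 aligned sites, so the Hamming distance is 12.

12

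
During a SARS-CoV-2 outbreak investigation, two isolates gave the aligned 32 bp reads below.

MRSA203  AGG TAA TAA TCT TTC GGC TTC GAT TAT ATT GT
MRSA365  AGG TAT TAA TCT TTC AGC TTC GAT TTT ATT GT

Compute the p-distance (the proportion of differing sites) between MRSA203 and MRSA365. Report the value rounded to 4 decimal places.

0.0938

Mismatches occur at site 6 (A↔T), site 16 (G↔A), site 26 (A↔T).
There are 3 differences over 32 sites, so p = 3/32 = 0.0938.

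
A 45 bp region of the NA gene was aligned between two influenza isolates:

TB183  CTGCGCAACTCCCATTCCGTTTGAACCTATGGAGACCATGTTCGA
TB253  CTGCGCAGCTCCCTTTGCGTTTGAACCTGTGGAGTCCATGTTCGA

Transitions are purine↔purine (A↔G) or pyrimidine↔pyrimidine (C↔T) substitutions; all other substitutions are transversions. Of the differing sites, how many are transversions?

3

The sequences differ at positions 8 (A/G, transition), 14 (A/T, transversion), 17 (C/G, transversion), 29 (A/G, transition), 35 (A/T, transversion).
Of the 5 differences, 2 transitions and 3 transversions, so the answer is 3.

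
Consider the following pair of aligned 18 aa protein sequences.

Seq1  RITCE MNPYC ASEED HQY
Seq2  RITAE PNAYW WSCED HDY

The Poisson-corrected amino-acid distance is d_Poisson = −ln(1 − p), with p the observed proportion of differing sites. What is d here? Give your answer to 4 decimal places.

The sequences differ at positions 4 (C/A), 6 (M/P), 8 (P/A), 10 (C/W), 11 (A/W), 13 (E/C), 17 (Q/D).
p = 7/18 = 0.388889.
d = −ln(1 − 0.388889) = −ln(0.611111) = 0.4925.

0.4925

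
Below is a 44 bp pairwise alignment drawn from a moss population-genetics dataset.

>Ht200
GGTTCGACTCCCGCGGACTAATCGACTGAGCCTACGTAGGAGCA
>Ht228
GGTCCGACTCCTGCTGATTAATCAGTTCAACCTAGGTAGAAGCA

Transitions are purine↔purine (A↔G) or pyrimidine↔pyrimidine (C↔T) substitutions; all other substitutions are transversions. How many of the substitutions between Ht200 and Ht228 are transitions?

8

The sequences differ at positions 4 (T/C, transition), 12 (C/T, transition), 15 (G/T, transversion), 18 (C/T, transition), 24 (G/A, transition), 25 (A/G, transition), 26 (C/T, transition), 28 (G/C, transversion), 30 (G/A, transition), 35 (C/G, transversion), 40 (G/A, transition).
Of the 11 differences, 8 transitions and 3 transversions, so the answer is 8.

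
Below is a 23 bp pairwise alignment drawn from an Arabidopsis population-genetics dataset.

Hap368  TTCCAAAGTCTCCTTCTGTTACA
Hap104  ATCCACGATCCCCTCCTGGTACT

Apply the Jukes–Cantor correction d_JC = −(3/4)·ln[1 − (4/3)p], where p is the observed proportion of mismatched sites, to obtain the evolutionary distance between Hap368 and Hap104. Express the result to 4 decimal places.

Mismatches occur at site 1 (T/A), site 6 (A/C), site 7 (A/G), site 8 (G/A), site 11 (T/C), site 15 (T/C), site 19 (T/G), site 23 (A/T).
p = 8/23 = 0.347826.
d = −0.75 · ln(1 − (4/3)·0.347826) = −0.75 · ln(0.536232) = −0.75 · (-0.623188) = 0.4674.

0.4674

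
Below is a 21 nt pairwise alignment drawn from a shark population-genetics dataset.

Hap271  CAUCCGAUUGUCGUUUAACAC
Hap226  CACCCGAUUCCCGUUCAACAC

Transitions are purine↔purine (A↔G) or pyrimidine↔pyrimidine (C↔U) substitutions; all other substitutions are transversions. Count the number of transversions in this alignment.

The sequences differ at positions 3 (U/C, transition), 10 (G/C, transversion), 11 (U/C, transition), 16 (U/C, transition).
Of the 4 differences, 3 transitions and 1 transversion, so the answer is 1.

1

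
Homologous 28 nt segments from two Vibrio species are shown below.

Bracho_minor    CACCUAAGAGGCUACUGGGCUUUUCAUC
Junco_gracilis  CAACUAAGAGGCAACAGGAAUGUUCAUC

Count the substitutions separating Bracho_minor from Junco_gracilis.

6

The sequences differ at positions 3 (C/A), 13 (U/A), 16 (U/A), 19 (G/A), 20 (C/A), 22 (U/G).
That gives 6 mismatches out of 28 aligned sites, so the Hamming distance is 6.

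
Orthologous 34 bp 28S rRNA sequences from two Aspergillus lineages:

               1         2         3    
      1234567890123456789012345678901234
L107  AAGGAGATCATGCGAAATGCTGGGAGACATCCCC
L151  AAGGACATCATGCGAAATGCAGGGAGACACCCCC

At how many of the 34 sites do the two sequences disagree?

3

Differing sites — 6:G/C; 21:T/A; 30:T/C.
That gives 3 mismatches out of 34 aligned sites, so the Hamming distance is 3.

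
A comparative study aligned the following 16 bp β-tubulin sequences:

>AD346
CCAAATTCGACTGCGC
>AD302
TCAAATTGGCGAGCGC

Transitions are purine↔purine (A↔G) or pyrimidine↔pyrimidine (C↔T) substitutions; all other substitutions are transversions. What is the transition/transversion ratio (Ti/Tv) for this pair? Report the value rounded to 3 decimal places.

0.250

The sequences differ at positions 1 (C/T, transition), 8 (C/G, transversion), 10 (A/C, transversion), 11 (C/G, transversion), 12 (T/A, transversion).
Of the 5 differences, 1 transition and 4 transversions, so Ti/Tv = 1/4 = 0.250.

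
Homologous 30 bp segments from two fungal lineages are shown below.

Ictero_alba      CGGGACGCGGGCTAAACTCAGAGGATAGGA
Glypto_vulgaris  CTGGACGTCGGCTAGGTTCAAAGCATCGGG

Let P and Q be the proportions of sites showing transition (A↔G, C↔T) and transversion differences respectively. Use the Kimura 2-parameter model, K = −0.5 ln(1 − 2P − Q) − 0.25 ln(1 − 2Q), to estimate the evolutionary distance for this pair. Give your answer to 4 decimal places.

Mismatches occur at site 2 (G/T, transversion), site 8 (C/T, transition), site 9 (G/C, transversion), site 15 (A/G, transition), site 16 (A/G, transition), site 17 (C/T, transition), site 21 (G/A, transition), site 24 (G/C, transversion), site 27 (A/C, transversion), site 30 (A/G, transition).
Of the 10 differences, 6 transitions and 4 transversions over 30 sites: P = 6/30 = 0.200000, Q = 4/30 = 0.133333.
d = −0.5·ln(0.466667) − 0.25·ln(0.733334) = −0.5·(-0.762139) − 0.25·(-0.310154) = 0.4586.

0.4586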